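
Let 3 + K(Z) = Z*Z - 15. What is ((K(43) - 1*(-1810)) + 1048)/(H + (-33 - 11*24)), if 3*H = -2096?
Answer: -14067/2987 ≈ -4.7094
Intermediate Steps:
K(Z) = -18 + Z² (K(Z) = -3 + (Z*Z - 15) = -3 + (Z² - 15) = -3 + (-15 + Z²) = -18 + Z²)
H = -2096/3 (H = (⅓)*(-2096) = -2096/3 ≈ -698.67)
((K(43) - 1*(-1810)) + 1048)/(H + (-33 - 11*24)) = (((-18 + 43²) - 1*(-1810)) + 1048)/(-2096/3 + (-33 - 11*24)) = (((-18 + 1849) + 1810) + 1048)/(-2096/3 + (-33 - 264)) = ((1831 + 1810) + 1048)/(-2096/3 - 297) = (3641 + 1048)/(-2987/3) = 4689*(-3/2987) = -14067/2987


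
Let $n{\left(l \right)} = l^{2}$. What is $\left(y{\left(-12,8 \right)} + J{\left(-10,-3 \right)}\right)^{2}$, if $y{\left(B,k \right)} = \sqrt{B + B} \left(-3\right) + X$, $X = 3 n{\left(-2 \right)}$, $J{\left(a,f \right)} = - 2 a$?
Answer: $808 - 384 i \sqrt{6} \approx 808.0 - 940.6 i$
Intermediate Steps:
$X = 12$ ($X = 3 \left(-2\right)^{2} = 3 \cdot 4 = 12$)
$y{\left(B,k \right)} = 12 - 3 \sqrt{2} \sqrt{B}$ ($y{\left(B,k \right)} = \sqrt{B + B} \left(-3\right) + 12 = \sqrt{2 B} \left(-3\right) + 12 = \sqrt{2} \sqrt{B} \left(-3\right) + 12 = - 3 \sqrt{2} \sqrt{B} + 12 = 12 - 3 \sqrt{2} \sqrt{B}$)
$\left(y{\left(-12,8 \right)} + J{\left(-10,-3 \right)}\right)^{2} = \left(\left(12 - 3 \sqrt{2} \sqrt{-12}\right) - -20\right)^{2} = \left(\left(12 - 3 \sqrt{2} \cdot 2 i \sqrt{3}\right) + 20\right)^{2} = \left(\left(12 - 6 i \sqrt{6}\right) + 20\right)^{2} = \left(32 - 6 i \sqrt{6}\right)^{2}$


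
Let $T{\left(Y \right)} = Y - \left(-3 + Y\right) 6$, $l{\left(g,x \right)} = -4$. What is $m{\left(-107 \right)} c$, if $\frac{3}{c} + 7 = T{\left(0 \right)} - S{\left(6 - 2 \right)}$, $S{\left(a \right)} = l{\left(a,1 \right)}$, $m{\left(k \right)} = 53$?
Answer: $\frac{53}{5} \approx 10.6$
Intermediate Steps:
$S{\left(a \right)} = -4$
$T{\left(Y \right)} = 18 - 5 Y$ ($T{\left(Y \right)} = Y - \left(-18 + 6 Y\right) = 18 - 5 Y$)
$c = \frac{1}{5}$ ($c = \frac{3}{-7 + \left(\left(18 - 0\right) - -4\right)} = \frac{3}{-7 + \left(\left(18 + 0\right) + 4\right)} = \frac{3}{-7 + \left(18 + 4\right)} = \frac{3}{-7 + 22} = \frac{3}{15} = 3 \cdot \frac{1}{15} = \frac{1}{5} \approx 0.2$)
$m{\left(-107 \right)} c = 53 \cdot \frac{1}{5} = \frac{53}{5}$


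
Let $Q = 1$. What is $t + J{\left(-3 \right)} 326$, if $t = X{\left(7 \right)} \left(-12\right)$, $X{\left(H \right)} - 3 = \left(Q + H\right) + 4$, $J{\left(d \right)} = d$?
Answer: $-1158$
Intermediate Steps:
$X{\left(H \right)} = 8 + H$ ($X{\left(H \right)} = 3 + \left(\left(1 + H\right) + 4\right) = 3 + \left(5 + H\right) = 8 + H$)
$t = -180$ ($t = \left(8 + 7\right) \left(-12\right) = 15 \left(-12\right) = -180$)
$t + J{\left(-3 \right)} 326 = -180 - 978 = -1158$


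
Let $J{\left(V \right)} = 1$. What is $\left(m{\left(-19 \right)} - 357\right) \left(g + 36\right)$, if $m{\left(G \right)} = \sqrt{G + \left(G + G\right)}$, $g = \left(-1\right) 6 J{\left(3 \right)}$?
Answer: $-10710 + 30 i \sqrt{57} \approx -10710.0 + 226.5 i$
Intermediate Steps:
$g = -6$ ($g = \left(-1\right) 6 \cdot 1 = \left(-6\right) 1 = -6$)
$m{\left(G \right)} = \sqrt{3} \sqrt{G}$ ($m{\left(G \right)} = \sqrt{G + 2 G} = \sqrt{3 G} = \sqrt{3} \sqrt{G}$)
$\left(m{\left(-19 \right)} - 357\right) \left(g + 36\right) = \left(\sqrt{3} \sqrt{-19} - 357\right) \left(-6 + 36\right) = \left(\sqrt{3} i \sqrt{19} - 357\right) 30 = \left(i \sqrt{57} - 357\right) 30 = \left(-357 + i \sqrt{57}\right) 30 = -10710 + 30 i \sqrt{57}$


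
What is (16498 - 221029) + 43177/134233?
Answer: -27454766546/134233 ≈ -2.0453e+5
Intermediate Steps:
(16498 - 221029) + 43177/134233 = -204531 + 43177*(1/134233) = -204531 + 43177/134233 = -27454766546/134233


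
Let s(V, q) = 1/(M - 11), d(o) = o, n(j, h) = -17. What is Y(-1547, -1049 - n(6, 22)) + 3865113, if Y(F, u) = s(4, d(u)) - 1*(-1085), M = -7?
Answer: 69591563/18 ≈ 3.8662e+6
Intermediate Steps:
s(V, q) = -1/18 (s(V, q) = 1/(-7 - 11) = 1/(-18) = -1/18)
Y(F, u) = 19529/18 (Y(F, u) = -1/18 - 1*(-1085) = -1/18 + 1085 = 19529/18)
Y(-1547, -1049 - n(6, 22)) + 3865113 = 19529/18 + 3865113 = 69591563/18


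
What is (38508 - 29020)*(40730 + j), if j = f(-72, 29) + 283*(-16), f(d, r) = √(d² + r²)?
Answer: 343484576 + 47440*√241 ≈ 3.4422e+8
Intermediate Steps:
j = -4528 + 5*√241 (j = √((-72)² + 29²) + 283*(-16) = √(5184 + 841) - 4528 = √6025 - 4528 = 5*√241 - 4528 = -4528 + 5*√241 ≈ -4450.4)
(38508 - 29020)*(40730 + j) = (38508 - 29020)*(40730 + (-4528 + 5*√241)) = 9488*(36202 + 5*√241) = 343484576 + 47440*√241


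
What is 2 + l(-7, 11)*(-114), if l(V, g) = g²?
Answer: -13792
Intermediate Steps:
2 + l(-7, 11)*(-114) = 2 + 11²*(-114) = 2 + 121*(-114) = 2 - 13794 = -13792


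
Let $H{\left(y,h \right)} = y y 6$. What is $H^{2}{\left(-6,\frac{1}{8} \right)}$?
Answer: $46656$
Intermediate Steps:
$H{\left(y,h \right)} = 6 y^{2}$ ($H{\left(y,h \right)} = y^{2} \cdot 6 = 6 y^{2}$)
$H^{2}{\left(-6,\frac{1}{8} \right)} = \left(6 \left(-6\right)^{2}\right)^{2} = \left(6 \cdot 36\right)^{2} = 216^{2} = 46656$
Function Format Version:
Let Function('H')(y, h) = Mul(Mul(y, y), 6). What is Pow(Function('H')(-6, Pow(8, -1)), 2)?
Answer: 46656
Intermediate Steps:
Function('H')(y, h) = Mul(6, Pow(y, 2)) (Function('H')(y, h) = Mul(Pow(y, 2), 6) = Mul(6, Pow(y, 2)))
Pow(Function('H')(-6, Pow(8, -1)), 2) = Pow(Mul(6, Pow(-6, 2)), 2) = Pow(Mul(6, 36), 2) = Pow(216, 2) = 46656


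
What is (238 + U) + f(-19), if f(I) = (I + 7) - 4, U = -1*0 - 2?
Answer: 220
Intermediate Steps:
U = -2 (U = 0 - 2 = -2)
f(I) = 3 + I (f(I) = (7 + I) - 4 = 3 + I)
(238 + U) + f(-19) = (238 - 2) + (3 - 19) = 236 - 16 = 220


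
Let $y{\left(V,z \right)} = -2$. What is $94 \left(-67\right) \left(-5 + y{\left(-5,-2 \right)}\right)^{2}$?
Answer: $-308602$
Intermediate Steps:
$94 \left(-67\right) \left(-5 + y{\left(-5,-2 \right)}\right)^{2} = 94 \left(-67\right) \left(-5 - 2\right)^{2} = - 6298 \left(-7\right)^{2} = \left(-6298\right) 49 = -308602$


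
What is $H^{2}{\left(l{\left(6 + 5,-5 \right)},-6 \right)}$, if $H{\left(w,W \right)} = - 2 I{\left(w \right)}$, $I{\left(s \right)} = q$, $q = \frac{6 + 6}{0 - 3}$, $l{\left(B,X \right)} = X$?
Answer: $64$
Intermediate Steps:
$q = -4$ ($q = \frac{12}{-3} = 12 \left(- \frac{1}{3}\right) = -4$)
$I{\left(s \right)} = -4$
$H{\left(w,W \right)} = 8$ ($H{\left(w,W \right)} = \left(-2\right) \left(-4\right) = 8$)
$H^{2}{\left(l{\left(6 + 5,-5 \right)},-6 \right)} = 8^{2} = 64$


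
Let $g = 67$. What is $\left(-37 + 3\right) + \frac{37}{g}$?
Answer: $- \frac{2241}{67} \approx -33.448$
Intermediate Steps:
$\left(-37 + 3\right) + \frac{37}{g} = \left(-37 + 3\right) + \frac{37}{67} = -34 + 37 \cdot \frac{1}{67} = -34 + \frac{37}{67} = - \frac{2241}{67}$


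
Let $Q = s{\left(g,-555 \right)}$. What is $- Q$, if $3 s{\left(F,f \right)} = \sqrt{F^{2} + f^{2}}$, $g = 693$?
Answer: $- \sqrt{87586} \approx -295.95$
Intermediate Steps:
$s{\left(F,f \right)} = \frac{\sqrt{F^{2} + f^{2}}}{3}$
$Q = \sqrt{87586}$ ($Q = \frac{\sqrt{693^{2} + \left(-555\right)^{2}}}{3} = \frac{\sqrt{480249 + 308025}}{3} = \frac{\sqrt{788274}}{3} = \frac{3 \sqrt{87586}}{3} = \sqrt{87586} \approx 295.95$)
$- Q = - \sqrt{87586}$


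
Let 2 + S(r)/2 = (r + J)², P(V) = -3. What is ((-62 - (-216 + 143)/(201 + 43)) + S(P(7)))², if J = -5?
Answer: 231070401/59536 ≈ 3881.2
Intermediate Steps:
S(r) = -4 + 2*(-5 + r)² (S(r) = -4 + 2*(r - 5)² = -4 + 2*(-5 + r)²)
((-62 - (-216 + 143)/(201 + 43)) + S(P(7)))² = ((-62 - (-216 + 143)/(201 + 43)) + (-4 + 2*(-5 - 3)²))² = ((-62 - (-73)/244) + (-4 + 2*(-8)²))² = ((-62 - (-73)/244) + (-4 + 2*64))² = ((-62 - 1*(-73/244)) + (-4 + 128))² = ((-62 + 73/244) + 124)² = (-15055/244 + 124)² = (15201/244)² = 231070401/59536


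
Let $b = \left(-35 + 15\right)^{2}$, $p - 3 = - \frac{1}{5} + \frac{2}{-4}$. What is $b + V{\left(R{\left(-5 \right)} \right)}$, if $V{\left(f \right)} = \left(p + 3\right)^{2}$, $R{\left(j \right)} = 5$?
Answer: $\frac{42809}{100} \approx 428.09$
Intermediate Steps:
$p = \frac{23}{10}$ ($p = 3 + \left(- \frac{1}{5} + \frac{2}{-4}\right) = 3 + \left(\left(-1\right) \frac{1}{5} + 2 \left(- \frac{1}{4}\right)\right) = 3 - \frac{7}{10} = \frac{23}{10} \approx 2.3$)
$V{\left(f \right)} = \frac{2809}{100}$ ($V{\left(f \right)} = \left(\frac{23}{10} + 3\right)^{2} = \left(\frac{53}{10}\right)^{2} = \frac{2809}{100}$)
$b = 400$ ($b = \left(-20\right)^{2} = 400$)
$b + V{\left(R{\left(-5 \right)} \right)} = 400 + \frac{2809}{100} = \frac{42809}{100}$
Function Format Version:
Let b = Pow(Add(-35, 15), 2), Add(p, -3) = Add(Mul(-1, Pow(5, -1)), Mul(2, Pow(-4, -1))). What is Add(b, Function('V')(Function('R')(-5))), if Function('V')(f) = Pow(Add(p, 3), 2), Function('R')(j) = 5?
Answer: Rational(42809, 100) ≈ 428.09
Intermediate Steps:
p = Rational(23, 10) (p = Add(3, Add(Mul(-1, Pow(5, -1)), Mul(2, Pow(-4, -1)))) = Add(3, Add(Mul(-1, Rational(1, 5)), Mul(2, Rational(-1, 4)))) = Add(3, Add(Rational(-1, 5), Rational(-1, 2))) = Add(3, Rational(-7, 10)) = Rational(23, 10) ≈ 2.3000)
Function('V')(f) = Rational(2809, 100) (Function('V')(f) = Pow(Add(Rational(23, 10), 3), 2) = Pow(Rational(53, 10), 2) = Rational(2809, 100))
b = 400 (b = Pow(-20, 2) = 400)
Add(b, Function('V')(Function('R')(-5))) = Add(400, Rational(2809, 100)) = Rational(42809, 100)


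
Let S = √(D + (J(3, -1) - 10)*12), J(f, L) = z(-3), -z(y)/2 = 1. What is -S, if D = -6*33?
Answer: -3*I*√38 ≈ -18.493*I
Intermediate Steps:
z(y) = -2 (z(y) = -2*1 = -2)
J(f, L) = -2
D = -198
S = 3*I*√38 (S = √(-198 + (-2 - 10)*12) = √(-198 - 12*12) = √(-198 - 144) = √(-342) = 3*I*√38 ≈ 18.493*I)
-S = -3*I*√38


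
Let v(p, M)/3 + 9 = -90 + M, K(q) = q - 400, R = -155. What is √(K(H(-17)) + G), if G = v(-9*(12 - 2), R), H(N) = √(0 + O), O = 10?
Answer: √(-1162 + √10) ≈ 34.042*I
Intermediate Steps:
H(N) = √10 (H(N) = √(0 + 10) = √10)
K(q) = -400 + q
v(p, M) = -297 + 3*M (v(p, M) = -27 + 3*(-90 + M) = -27 + (-270 + 3*M) = -297 + 3*M)
G = -762 (G = -297 + 3*(-155) = -297 - 465 = -762)
√(K(H(-17)) + G) = √((-400 + √10) - 762) = √(-1162 + √10)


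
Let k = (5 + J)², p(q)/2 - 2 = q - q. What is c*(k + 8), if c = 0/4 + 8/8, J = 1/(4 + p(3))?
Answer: 2193/64 ≈ 34.266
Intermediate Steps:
p(q) = 4 (p(q) = 4 + 2*(q - q) = 4 + 2*0 = 4 + 0 = 4)
J = ⅛ (J = 1/(4 + 4) = 1/8 = ⅛ ≈ 0.12500)
k = 1681/64 (k = (5 + ⅛)² = (41/8)² = 1681/64 ≈ 26.266)
c = 1 (c = 0*(¼) + 8*(⅛) = 0 + 1 = 1)
c*(k + 8) = 1*(1681/64 + 8) = 1*(2193/64) = 2193/64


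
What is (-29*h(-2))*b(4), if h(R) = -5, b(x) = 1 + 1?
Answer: 290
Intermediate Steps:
b(x) = 2
(-29*h(-2))*b(4) = -29*(-5)*2 = 145*2 = 290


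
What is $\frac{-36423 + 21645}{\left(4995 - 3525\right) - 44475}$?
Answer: $\frac{4926}{14335} \approx 0.34363$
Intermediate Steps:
$\frac{-36423 + 21645}{\left(4995 - 3525\right) - 44475} = - \frac{14778}{1470 - 44475} = - \frac{14778}{-43005} = \left(-14778\right) \left(- \frac{1}{43005}\right) = \frac{4926}{14335}$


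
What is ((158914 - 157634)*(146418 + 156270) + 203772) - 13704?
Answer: 387630708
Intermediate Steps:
((158914 - 157634)*(146418 + 156270) + 203772) - 13704 = (1280*302688 + 203772) - 13704 = (387440640 + 203772) - 13704 = 387644412 - 13704 = 387630708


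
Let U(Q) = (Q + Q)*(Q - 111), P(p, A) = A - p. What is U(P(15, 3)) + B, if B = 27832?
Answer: 30784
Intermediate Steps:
U(Q) = 2*Q*(-111 + Q) (U(Q) = (2*Q)*(-111 + Q) = 2*Q*(-111 + Q))
U(P(15, 3)) + B = 2*(3 - 1*15)*(-111 + (3 - 1*15)) + 27832 = 2*(3 - 15)*(-111 + (3 - 15)) + 27832 = 2*(-12)*(-111 - 12) + 27832 = 2*(-12)*(-123) + 27832 = 2952 + 27832 = 30784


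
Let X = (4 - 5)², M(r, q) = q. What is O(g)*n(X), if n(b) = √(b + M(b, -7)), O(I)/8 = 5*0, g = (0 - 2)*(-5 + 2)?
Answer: 0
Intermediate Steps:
g = 6 (g = -2*(-3) = 6)
O(I) = 0 (O(I) = 8*(5*0) = 8*0 = 0)
X = 1 (X = (-1)² = 1)
n(b) = √(-7 + b) (n(b) = √(b - 7) = √(-7 + b))
O(g)*n(X) = 0*√(-7 + 1) = 0*√(-6) = 0*(I*√6) = 0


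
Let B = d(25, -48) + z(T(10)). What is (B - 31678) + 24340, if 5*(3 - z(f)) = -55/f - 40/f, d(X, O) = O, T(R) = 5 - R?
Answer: -36934/5 ≈ -7386.8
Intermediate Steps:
z(f) = 3 + 19/f (z(f) = 3 - (-55/f - 40/f)/5 = 3 - (-19)/f = 3 + 19/f)
B = -244/5 (B = -48 + (3 + 19/(5 - 1*10)) = -48 + (3 + 19/(5 - 10)) = -48 + (3 + 19/(-5)) = -48 + (3 + 19*(-1/5)) = -48 + (3 - 19/5) = -48 - 4/5 = -244/5 ≈ -48.800)
(B - 31678) + 24340 = (-244/5 - 31678) + 24340 = -158634/5 + 24340 = -36934/5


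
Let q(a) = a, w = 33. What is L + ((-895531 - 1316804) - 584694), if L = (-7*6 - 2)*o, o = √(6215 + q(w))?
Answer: -2797029 - 88*√1562 ≈ -2.8005e+6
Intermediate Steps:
o = 2*√1562 (o = √(6215 + 33) = √6248 = 2*√1562 ≈ 79.044)
L = -88*√1562 (L = (-7*6 - 2)*(2*√1562) = (-42 - 2)*(2*√1562) = -88*√1562 ≈ -3477.9)
L + ((-895531 - 1316804) - 584694) = -88*√1562 + ((-895531 - 1316804) - 584694) = -88*√1562 + (-2212335 - 584694) = -88*√1562 - 2797029 = -2797029 - 88*√1562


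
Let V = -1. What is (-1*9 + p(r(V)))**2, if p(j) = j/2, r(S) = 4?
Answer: 49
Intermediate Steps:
p(j) = j/2 (p(j) = j*(1/2) = j/2)
(-1*9 + p(r(V)))**2 = (-1*9 + (1/2)*4)**2 = (-9 + 2)**2 = (-7)**2 = 49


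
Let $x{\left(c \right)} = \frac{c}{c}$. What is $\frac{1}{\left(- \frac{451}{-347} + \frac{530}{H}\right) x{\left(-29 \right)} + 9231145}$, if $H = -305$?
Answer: $\frac{21167}{195395636944} \approx 1.0833 \cdot 10^{-7}$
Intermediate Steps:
$x{\left(c \right)} = 1$
$\frac{1}{\left(- \frac{451}{-347} + \frac{530}{H}\right) x{\left(-29 \right)} + 9231145} = \frac{1}{\left(- \frac{451}{-347} + \frac{530}{-305}\right) 1 + 9231145} = \frac{1}{\left(\left(-451\right) \left(- \frac{1}{347}\right) + 530 \left(- \frac{1}{305}\right)\right) 1 + 9231145} = \frac{1}{\left(\frac{451}{347} - \frac{106}{61}\right) 1 + 9231145} = \frac{1}{\left(- \frac{9271}{21167}\right) 1 + 9231145} = \frac{1}{- \frac{9271}{21167} + 9231145} = \frac{1}{\frac{195395636944}{21167}} = \frac{21167}{195395636944}$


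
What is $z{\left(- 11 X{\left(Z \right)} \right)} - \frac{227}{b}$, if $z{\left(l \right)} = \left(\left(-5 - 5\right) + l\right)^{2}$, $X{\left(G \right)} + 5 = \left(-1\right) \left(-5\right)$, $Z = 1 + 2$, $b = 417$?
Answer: $\frac{41473}{417} \approx 99.456$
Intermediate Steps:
$Z = 3$
$X{\left(G \right)} = 0$ ($X{\left(G \right)} = -5 - -5 = -5 + 5 = 0$)
$z{\left(l \right)} = \left(-10 + l\right)^{2}$ ($z{\left(l \right)} = \left(\left(-5 - 5\right) + l\right)^{2} = \left(-10 + l\right)^{2}$)
$z{\left(- 11 X{\left(Z \right)} \right)} - \frac{227}{b} = \left(-10 - 0\right)^{2} - \frac{227}{417} = \left(-10 + 0\right)^{2} - \frac{227}{417} = \left(-10\right)^{2} - \frac{227}{417} = 100 - \frac{227}{417} = \frac{41473}{417}$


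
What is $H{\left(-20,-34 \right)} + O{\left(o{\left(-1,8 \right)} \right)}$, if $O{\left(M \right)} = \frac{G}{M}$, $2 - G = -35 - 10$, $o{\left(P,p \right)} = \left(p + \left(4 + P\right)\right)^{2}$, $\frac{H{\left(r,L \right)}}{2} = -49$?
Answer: $- \frac{11811}{121} \approx -97.612$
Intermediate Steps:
$H{\left(r,L \right)} = -98$ ($H{\left(r,L \right)} = 2 \left(-49\right) = -98$)
$o{\left(P,p \right)} = \left(4 + P + p\right)^{2}$
$G = 47$ ($G = 2 - \left(-35 - 10\right) = 2 - -45 = 2 + 45 = 47$)
$O{\left(M \right)} = \frac{47}{M}$
$H{\left(-20,-34 \right)} + O{\left(o{\left(-1,8 \right)} \right)} = -98 + \frac{47}{\left(4 - 1 + 8\right)^{2}} = -98 + \frac{47}{11^{2}} = -98 + \frac{47}{121} = - \frac{11811}{121}$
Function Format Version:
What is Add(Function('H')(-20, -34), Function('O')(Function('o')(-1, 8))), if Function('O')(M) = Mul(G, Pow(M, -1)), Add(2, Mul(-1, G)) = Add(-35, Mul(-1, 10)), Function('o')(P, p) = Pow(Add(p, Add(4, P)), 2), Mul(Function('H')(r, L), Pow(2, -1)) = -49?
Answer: Rational(-11811, 121) ≈ -97.612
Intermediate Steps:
Function('H')(r, L) = -98 (Function('H')(r, L) = Mul(2, -49) = -98)
Function('o')(P, p) = Pow(Add(4, P, p), 2)
G = 47 (G = Add(2, Mul(-1, Add(-35, Mul(-1, 10)))) = Add(2, Mul(-1, Add(-35, -10))) = Add(2, Mul(-1, -45)) = Add(2, 45) = 47)
Function('O')(M) = Mul(47, Pow(M, -1))
Add(Function('H')(-20, -34), Function('O')(Function('o')(-1, 8))) = Add(-98, Mul(47, Pow(Pow(Add(4, -1, 8), 2), -1))) = Add(-98, Mul(47, Pow(Pow(11, 2), -1))) = Add(-98, Mul(47, Pow(121, -1))) = Add(-98, Mul(47, Rational(1, 121))) = Add(-98, Rational(47, 121)) = Rational(-11811, 121)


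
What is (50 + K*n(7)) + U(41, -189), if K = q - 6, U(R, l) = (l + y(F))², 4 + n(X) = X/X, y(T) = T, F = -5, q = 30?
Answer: 37614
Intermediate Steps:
n(X) = -3 (n(X) = -4 + X/X = -4 + 1 = -3)
U(R, l) = (-5 + l)² (U(R, l) = (l - 5)² = (-5 + l)²)
K = 24 (K = 30 - 6 = 24)
(50 + K*n(7)) + U(41, -189) = (50 + 24*(-3)) + (-5 - 189)² = (50 - 72) + (-194)² = -22 + 37636 = 37614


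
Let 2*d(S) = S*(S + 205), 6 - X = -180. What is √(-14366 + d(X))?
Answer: √21997 ≈ 148.31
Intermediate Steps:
X = 186 (X = 6 - 1*(-180) = 6 + 180 = 186)
d(S) = S*(205 + S)/2 (d(S) = (S*(S + 205))/2 = (S*(205 + S))/2 = S*(205 + S)/2)
√(-14366 + d(X)) = √(-14366 + (½)*186*(205 + 186)) = √(-14366 + (½)*186*391) = √(-14366 + 36363) = √21997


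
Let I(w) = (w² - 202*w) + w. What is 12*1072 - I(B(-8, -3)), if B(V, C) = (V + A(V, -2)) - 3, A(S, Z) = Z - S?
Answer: 11834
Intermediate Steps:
B(V, C) = -5 (B(V, C) = (V + (-2 - V)) - 3 = -2 - 3 = -5)
I(w) = w² - 201*w
12*1072 - I(B(-8, -3)) = 12*1072 - (-5)*(-201 - 5) = 12864 - (-5)*(-206) = 12864 - 1*1030 = 12864 - 1030 = 11834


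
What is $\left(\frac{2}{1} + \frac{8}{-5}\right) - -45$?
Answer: $\frac{227}{5} \approx 45.4$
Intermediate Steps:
$\left(\frac{2}{1} + \frac{8}{-5}\right) - -45 = \left(2 \cdot 1 + 8 \left(- \frac{1}{5}\right)\right) + 45 = \left(2 - \frac{8}{5}\right) + 45 = \frac{2}{5} + 45 = \frac{227}{5}$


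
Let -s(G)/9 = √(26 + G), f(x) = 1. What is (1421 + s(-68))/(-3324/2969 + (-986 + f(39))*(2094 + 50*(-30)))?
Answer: -4218949/1737135534 + 8907*I*√42/579045178 ≈ -0.0024287 + 9.9688e-5*I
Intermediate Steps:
s(G) = -9*√(26 + G)
(1421 + s(-68))/(-3324/2969 + (-986 + f(39))*(2094 + 50*(-30))) = (1421 - 9*√(26 - 68))/(-3324/2969 + (-986 + 1)*(2094 + 50*(-30))) = (1421 - 9*I*√42)/(-3324*1/2969 - 985*(2094 - 1500)) = (1421 - 9*I*√42)/(-3324/2969 - 985*594) = (1421 - 9*I*√42)/(-3324/2969 - 585090) = (1421 - 9*I*√42)/(-1737135534/2969) = (1421 - 9*I*√42)*(-2969/1737135534) = -4218949/1737135534 + 8907*I*√42/579045178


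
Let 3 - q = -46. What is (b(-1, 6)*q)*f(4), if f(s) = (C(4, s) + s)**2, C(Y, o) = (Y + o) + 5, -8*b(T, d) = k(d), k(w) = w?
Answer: -42483/4 ≈ -10621.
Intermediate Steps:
b(T, d) = -d/8
C(Y, o) = 5 + Y + o
f(s) = (9 + 2*s)**2 (f(s) = ((5 + 4 + s) + s)**2 = ((9 + s) + s)**2 = (9 + 2*s)**2)
q = 49 (q = 3 - 1*(-46) = 3 + 46 = 49)
(b(-1, 6)*q)*f(4) = (-1/8*6*49)*(9 + 2*4)**2 = (-3/4*49)*(9 + 8)**2 = -147/4*17**2 = -147/4*289 = -42483/4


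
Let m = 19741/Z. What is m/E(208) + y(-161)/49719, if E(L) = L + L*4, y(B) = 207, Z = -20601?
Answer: 1151160167/355077187920 ≈ 0.0032420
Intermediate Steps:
E(L) = 5*L (E(L) = L + 4*L = 5*L)
m = -19741/20601 (m = 19741/(-20601) = 19741*(-1/20601) = -19741/20601 ≈ -0.95825)
m/E(208) + y(-161)/49719 = -19741/(20601*(5*208)) + 207/49719 = -19741/20601/1040 + 207*(1/49719) = -19741/20601*1/1040 + 69/16573 = -19741/21425040 + 69/16573 = 1151160167/355077187920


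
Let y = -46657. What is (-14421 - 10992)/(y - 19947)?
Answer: 25413/66604 ≈ 0.38155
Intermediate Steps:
(-14421 - 10992)/(y - 19947) = (-14421 - 10992)/(-46657 - 19947) = -25413/(-66604) = -25413*(-1/66604) = 25413/66604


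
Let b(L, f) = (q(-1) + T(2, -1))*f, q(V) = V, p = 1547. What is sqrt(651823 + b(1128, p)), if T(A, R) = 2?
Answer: sqrt(653370) ≈ 808.31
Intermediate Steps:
b(L, f) = f (b(L, f) = (-1 + 2)*f = 1*f = f)
sqrt(651823 + b(1128, p)) = sqrt(651823 + 1547) = sqrt(653370)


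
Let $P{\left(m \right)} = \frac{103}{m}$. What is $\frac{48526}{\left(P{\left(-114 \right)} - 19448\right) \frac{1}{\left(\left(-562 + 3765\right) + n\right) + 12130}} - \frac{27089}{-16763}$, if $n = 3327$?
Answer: $- \frac{346064978158709}{7433300905} \approx -46556.0$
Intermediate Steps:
$\frac{48526}{\left(P{\left(-114 \right)} - 19448\right) \frac{1}{\left(\left(-562 + 3765\right) + n\right) + 12130}} - \frac{27089}{-16763} = \frac{48526}{\left(\frac{103}{-114} - 19448\right) \frac{1}{\left(\left(-562 + 3765\right) + 3327\right) + 12130}} - \frac{27089}{-16763} = \frac{48526}{\left(103 \left(- \frac{1}{114}\right) - 19448\right) \frac{1}{\left(3203 + 3327\right) + 12130}} - - \frac{27089}{16763} = \frac{48526}{\left(- \frac{103}{114} - 19448\right) \frac{1}{6530 + 12130}} + \frac{27089}{16763} = \frac{48526}{\left(- \frac{2217175}{114}\right) \frac{1}{18660}} + \frac{27089}{16763} = \frac{48526}{- \frac{443435}{425448}} + \frac{27089}{16763} = 48526 \left(- \frac{425448}{443435}\right) + \frac{27089}{16763} = - \frac{20645289648}{443435} + \frac{27089}{16763} = - \frac{346064978158709}{7433300905}$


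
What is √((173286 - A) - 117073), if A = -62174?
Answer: √118387 ≈ 344.07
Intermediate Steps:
√((173286 - A) - 117073) = √((173286 - 1*(-62174)) - 117073) = √((173286 + 62174) - 117073) = √(235460 - 117073) = √118387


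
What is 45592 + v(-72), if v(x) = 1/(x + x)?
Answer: 6565247/144 ≈ 45592.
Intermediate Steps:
v(x) = 1/(2*x)
45592 + v(-72) = 45592 + (½)/(-72) = 45592 + (½)*(-1/72) = 45592 - 1/144 = 6565247/144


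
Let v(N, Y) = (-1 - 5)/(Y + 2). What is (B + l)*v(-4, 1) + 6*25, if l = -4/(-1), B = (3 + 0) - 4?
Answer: 144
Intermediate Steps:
v(N, Y) = -6/(2 + Y)
B = -1 (B = 3 - 4 = -1)
l = 4 (l = -4*(-1) = 4)
(B + l)*v(-4, 1) + 6*25 = (-1 + 4)*(-6/(2 + 1)) + 6*25 = 3*(-6/3) + 150 = 3*(-6*⅓) + 150 = 3*(-2) + 150 = -6 + 150 = 144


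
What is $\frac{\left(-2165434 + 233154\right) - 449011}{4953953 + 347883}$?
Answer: $- \frac{2381291}{5301836} \approx -0.44914$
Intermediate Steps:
$\frac{\left(-2165434 + 233154\right) - 449011}{4953953 + 347883} = \frac{-1932280 - 449011}{5301836} = \left(-2381291\right) \frac{1}{5301836} = - \frac{2381291}{5301836}$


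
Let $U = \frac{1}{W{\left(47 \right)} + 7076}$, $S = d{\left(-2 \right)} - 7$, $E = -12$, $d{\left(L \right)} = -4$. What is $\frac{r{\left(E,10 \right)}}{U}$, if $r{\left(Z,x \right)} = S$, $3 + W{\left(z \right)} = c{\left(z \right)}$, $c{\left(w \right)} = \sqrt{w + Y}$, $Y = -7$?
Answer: $-77803 - 22 \sqrt{10} \approx -77873.0$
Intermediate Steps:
$c{\left(w \right)} = \sqrt{-7 + w}$ ($c{\left(w \right)} = \sqrt{w - 7} = \sqrt{-7 + w}$)
$W{\left(z \right)} = -3 + \sqrt{-7 + z}$
$S = -11$ ($S = -4 - 7 = -11$)
$r{\left(Z,x \right)} = -11$
$U = \frac{1}{7073 + 2 \sqrt{10}}$ ($U = \frac{1}{\left(-3 + \sqrt{-7 + 47}\right) + 7076} = \frac{1}{\left(-3 + \sqrt{40}\right) + 7076} = \frac{1}{\left(-3 + 2 \sqrt{10}\right) + 7076} = \frac{1}{7073 + 2 \sqrt{10}} \approx 0.00014126$)
$\frac{r{\left(E,10 \right)}}{U} = - \frac{11}{\frac{7073}{50027289} - \frac{2 \sqrt{10}}{50027289}}$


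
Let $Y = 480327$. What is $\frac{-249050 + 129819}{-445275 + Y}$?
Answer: $- \frac{119231}{35052} \approx -3.4015$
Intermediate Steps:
$\frac{-249050 + 129819}{-445275 + Y} = \frac{-249050 + 129819}{-445275 + 480327} = - \frac{119231}{35052}$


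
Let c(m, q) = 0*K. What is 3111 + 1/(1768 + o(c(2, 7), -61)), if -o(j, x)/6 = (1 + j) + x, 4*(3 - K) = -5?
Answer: 6620209/2128 ≈ 3111.0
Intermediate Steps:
K = 17/4 (K = 3 - ¼*(-5) = 3 + 5/4 = 17/4 ≈ 4.2500)
c(m, q) = 0 (c(m, q) = 0*(17/4) = 0)
o(j, x) = -6 - 6*j - 6*x (o(j, x) = -6*((1 + j) + x) = -6*(1 + j + x) = -6 - 6*j - 6*x)
3111 + 1/(1768 + o(c(2, 7), -61)) = 3111 + 1/(1768 + (-6 - 6*0 - 6*(-61))) = 3111 + 1/(1768 + (-6 + 0 + 366)) = 3111 + 1/(1768 + 360) = 3111 + 1/2128 = 6620209/2128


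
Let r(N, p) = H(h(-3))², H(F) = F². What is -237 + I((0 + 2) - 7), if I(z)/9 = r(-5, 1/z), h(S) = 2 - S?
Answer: 5388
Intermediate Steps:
r(N, p) = 625 (r(N, p) = ((2 - 1*(-3))²)² = ((2 + 3)²)² = (5²)² = 25² = 625)
I(z) = 5625 (I(z) = 9*625 = 5625)
-237 + I((0 + 2) - 7) = -237 + 5625 = 5388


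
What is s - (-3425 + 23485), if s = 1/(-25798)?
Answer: -517507881/25798 ≈ -20060.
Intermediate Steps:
s = -1/25798 ≈ -3.8763e-5
s - (-3425 + 23485) = -1/25798 - (-3425 + 23485) = -1/25798 - 1*20060 = -1/25798 - 20060 = -517507881/25798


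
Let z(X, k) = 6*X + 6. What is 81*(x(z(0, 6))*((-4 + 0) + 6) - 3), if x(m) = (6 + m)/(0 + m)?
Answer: 81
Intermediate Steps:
z(X, k) = 6 + 6*X
x(m) = (6 + m)/m
81*(x(z(0, 6))*((-4 + 0) + 6) - 3) = 81*(((6 + (6 + 6*0))/(6 + 6*0))*((-4 + 0) + 6) - 3) = 81*(((6 + (6 + 0))/(6 + 0))*(-4 + 6) - 3) = 81*(((6 + 6)/6)*2 - 3) = 81*(((1/6)*12)*2 - 3) = 81*(2*2 - 3) = 81*(4 - 3) = 81*1 = 81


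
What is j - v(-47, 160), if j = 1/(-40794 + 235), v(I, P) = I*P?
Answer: 305003679/40559 ≈ 7520.0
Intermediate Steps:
j = -1/40559 (j = 1/(-40559) = -1/40559 ≈ -2.4655e-5)
j - v(-47, 160) = -1/40559 - (-47)*160 = -1/40559 - 1*(-7520) = -1/40559 + 7520 = 305003679/40559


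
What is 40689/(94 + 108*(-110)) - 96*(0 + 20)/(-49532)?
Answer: -498194607/145946038 ≈ -3.4136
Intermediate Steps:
40689/(94 + 108*(-110)) - 96*(0 + 20)/(-49532) = 40689/(94 - 11880) - 96*20*(-1/49532) = 40689/(-11786) - 1920*(-1/49532) = 40689*(-1/11786) + 480/12383 = -40689/11786 + 480/12383 = -498194607/145946038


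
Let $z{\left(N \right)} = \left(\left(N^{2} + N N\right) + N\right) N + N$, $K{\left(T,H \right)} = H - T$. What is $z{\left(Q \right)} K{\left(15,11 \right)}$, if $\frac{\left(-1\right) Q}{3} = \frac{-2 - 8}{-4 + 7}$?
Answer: $-8440$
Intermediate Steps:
$Q = 10$ ($Q = - 3 \frac{-2 - 8}{-4 + 7} = - 3 \left(- \frac{10}{3}\right) = - 3 \left(\left(-10\right) \frac{1}{3}\right) = \left(-3\right) \left(- \frac{10}{3}\right) = 10$)
$z{\left(N \right)} = N + N \left(N + 2 N^{2}\right)$ ($z{\left(N \right)} = \left(\left(N^{2} + N^{2}\right) + N\right) N + N = \left(2 N^{2} + N\right) N + N = \left(N + 2 N^{2}\right) N + N = N \left(N + 2 N^{2}\right) + N = N + N \left(N + 2 N^{2}\right)$)
$z{\left(Q \right)} K{\left(15,11 \right)} = 10 \left(1 + 10 + 2 \cdot 10^{2}\right) \left(11 - 15\right) = 10 \left(1 + 10 + 2 \cdot 100\right) \left(11 - 15\right) = 10 \left(1 + 10 + 200\right) \left(-4\right) = 10 \cdot 211 \left(-4\right) = 2110 \left(-4\right) = -8440$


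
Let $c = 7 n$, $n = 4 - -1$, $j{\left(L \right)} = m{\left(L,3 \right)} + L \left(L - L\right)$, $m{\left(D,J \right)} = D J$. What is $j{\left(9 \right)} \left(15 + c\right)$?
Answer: $1350$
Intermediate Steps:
$j{\left(L \right)} = 3 L$ ($j{\left(L \right)} = L 3 + L \left(L - L\right) = 3 L + L 0 = 3 L + 0 = 3 L$)
$n = 5$ ($n = 4 + 1 = 5$)
$c = 35$ ($c = 7 \cdot 5 = 35$)
$j{\left(9 \right)} \left(15 + c\right) = 3 \cdot 9 \left(15 + 35\right) = 27 \cdot 50 = 1350$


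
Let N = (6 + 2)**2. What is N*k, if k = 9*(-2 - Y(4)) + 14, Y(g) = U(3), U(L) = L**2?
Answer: -5440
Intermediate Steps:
Y(g) = 9 (Y(g) = 3**2 = 9)
N = 64 (N = 8**2 = 64)
k = -85 (k = 9*(-2 - 1*9) + 14 = 9*(-2 - 9) + 14 = 9*(-11) + 14 = -99 + 14 = -85)
N*k = 64*(-85) = -5440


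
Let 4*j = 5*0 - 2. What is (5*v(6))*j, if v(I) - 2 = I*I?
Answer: -95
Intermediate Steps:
v(I) = 2 + I² (v(I) = 2 + I*I = 2 + I²)
j = -½ (j = (5*0 - 2)/4 = (0 - 2)/4 = (¼)*(-2) = -½ ≈ -0.50000)
(5*v(6))*j = (5*(2 + 6²))*(-½) = (5*(2 + 36))*(-½) = (5*38)*(-½) = 190*(-½) = -95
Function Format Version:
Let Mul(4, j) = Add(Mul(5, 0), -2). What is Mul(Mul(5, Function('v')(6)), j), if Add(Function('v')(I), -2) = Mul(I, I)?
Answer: -95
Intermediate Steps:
Function('v')(I) = Add(2, Pow(I, 2)) (Function('v')(I) = Add(2, Mul(I, I)) = Add(2, Pow(I, 2)))
j = Rational(-1, 2) (j = Mul(Rational(1, 4), Add(Mul(5, 0), -2)) = Mul(Rational(1, 4), Add(0, -2)) = Mul(Rational(1, 4), -2) = Rational(-1, 2) ≈ -0.50000)
Mul(Mul(5, Function('v')(6)), j) = Mul(Mul(5, Add(2, Pow(6, 2))), Rational(-1, 2)) = Mul(Mul(5, Add(2, 36)), Rational(-1, 2)) = Mul(Mul(5, 38), Rational(-1, 2)) = Mul(190, Rational(-1, 2)) = -95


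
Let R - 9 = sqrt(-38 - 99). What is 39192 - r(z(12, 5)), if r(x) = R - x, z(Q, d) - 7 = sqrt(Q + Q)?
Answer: 39190 + 2*sqrt(6) - I*sqrt(137) ≈ 39195.0 - 11.705*I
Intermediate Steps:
z(Q, d) = 7 + sqrt(2)*sqrt(Q) (z(Q, d) = 7 + sqrt(Q + Q) = 7 + sqrt(2*Q) = 7 + sqrt(2)*sqrt(Q))
R = 9 + I*sqrt(137) (R = 9 + sqrt(-38 - 99) = 9 + sqrt(-137) = 9 + I*sqrt(137) ≈ 9.0 + 11.705*I)
r(x) = 9 - x + I*sqrt(137) (r(x) = (9 + I*sqrt(137)) - x = 9 - x + I*sqrt(137))
39192 - r(z(12, 5)) = 39192 - (9 - (7 + sqrt(2)*sqrt(12)) + I*sqrt(137)) = 39192 - (9 - (7 + sqrt(2)*(2*sqrt(3))) + I*sqrt(137)) = 39192 - (9 - (7 + 2*sqrt(6)) + I*sqrt(137)) = 39192 - (9 + (-7 - 2*sqrt(6)) + I*sqrt(137)) = 39192 - (2 - 2*sqrt(6) + I*sqrt(137)) = 39192 + (-2 + 2*sqrt(6) - I*sqrt(137)) = 39190 + 2*sqrt(6) - I*sqrt(137)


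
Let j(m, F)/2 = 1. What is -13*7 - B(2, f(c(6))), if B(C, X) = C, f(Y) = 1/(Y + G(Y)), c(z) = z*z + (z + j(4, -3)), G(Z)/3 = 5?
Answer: -93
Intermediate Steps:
j(m, F) = 2 (j(m, F) = 2*1 = 2)
G(Z) = 15 (G(Z) = 3*5 = 15)
c(z) = 2 + z + z**2 (c(z) = z*z + (z + 2) = z**2 + (2 + z) = 2 + z + z**2)
f(Y) = 1/(15 + Y) (f(Y) = 1/(Y + 15) = 1/(15 + Y))
-13*7 - B(2, f(c(6))) = -13*7 - 1*2 = -91 - 2 = -93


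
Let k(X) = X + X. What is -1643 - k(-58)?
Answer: -1527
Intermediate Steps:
k(X) = 2*X
-1643 - k(-58) = -1643 - 2*(-58) = -1643 - 1*(-116) = -1643 + 116 = -1527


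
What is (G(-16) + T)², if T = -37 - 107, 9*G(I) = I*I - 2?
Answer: 1085764/81 ≈ 13405.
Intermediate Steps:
G(I) = -2/9 + I²/9 (G(I) = (I*I - 2)/9 = (I² - 2)/9 = (-2 + I²)/9 = -2/9 + I²/9)
T = -144
(G(-16) + T)² = ((-2/9 + (⅑)*(-16)²) - 144)² = ((-2/9 + (⅑)*256) - 144)² = ((-2/9 + 256/9) - 144)² = (254/9 - 144)² = (-1042/9)² = 1085764/81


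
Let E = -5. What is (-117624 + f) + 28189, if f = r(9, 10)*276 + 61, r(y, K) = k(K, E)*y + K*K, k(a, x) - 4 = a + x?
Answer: -39418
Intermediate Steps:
k(a, x) = 4 + a + x (k(a, x) = 4 + (a + x) = 4 + a + x)
r(y, K) = K² + y*(-1 + K) (r(y, K) = (4 + K - 5)*y + K*K = (-1 + K)*y + K² = y*(-1 + K) + K² = K² + y*(-1 + K))
f = 50017 (f = (10² + 9*(-1 + 10))*276 + 61 = (100 + 9*9)*276 + 61 = (100 + 81)*276 + 61 = 181*276 + 61 = 49956 + 61 = 50017)
(-117624 + f) + 28189 = (-117624 + 50017) + 28189 = -67607 + 28189 = -39418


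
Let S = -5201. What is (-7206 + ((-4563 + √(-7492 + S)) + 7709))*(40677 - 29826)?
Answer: -44055060 + 10851*I*√12693 ≈ -4.4055e+7 + 1.2225e+6*I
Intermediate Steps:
(-7206 + ((-4563 + √(-7492 + S)) + 7709))*(40677 - 29826) = (-7206 + ((-4563 + √(-7492 - 5201)) + 7709))*(40677 - 29826) = (-7206 + ((-4563 + √(-12693)) + 7709))*10851 = (-7206 + ((-4563 + I*√12693) + 7709))*10851 = (-7206 + (3146 + I*√12693))*10851 = (-4060 + I*√12693)*10851 = -44055060 + 10851*I*√12693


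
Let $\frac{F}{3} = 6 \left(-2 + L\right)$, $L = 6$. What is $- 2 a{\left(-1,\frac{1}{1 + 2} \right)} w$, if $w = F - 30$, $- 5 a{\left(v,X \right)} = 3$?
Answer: $\frac{252}{5} \approx 50.4$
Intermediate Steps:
$F = 72$ ($F = 3 \cdot 6 \left(-2 + 6\right) = 3 \cdot 6 \cdot 4 = 3 \cdot 24 = 72$)
$a{\left(v,X \right)} = - \frac{3}{5}$ ($a{\left(v,X \right)} = \left(- \frac{1}{5}\right) 3 = - \frac{3}{5}$)
$w = 42$ ($w = 72 - 30 = 42$)
$- 2 a{\left(-1,\frac{1}{1 + 2} \right)} w = \left(-2\right) \left(- \frac{3}{5}\right) 42 = \frac{6}{5} \cdot 42 = \frac{252}{5}$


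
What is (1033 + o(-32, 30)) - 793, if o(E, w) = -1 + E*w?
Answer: -721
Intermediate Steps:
(1033 + o(-32, 30)) - 793 = (1033 + (-1 - 32*30)) - 793 = (1033 + (-1 - 960)) - 793 = (1033 - 961) - 793 = 72 - 793 = -721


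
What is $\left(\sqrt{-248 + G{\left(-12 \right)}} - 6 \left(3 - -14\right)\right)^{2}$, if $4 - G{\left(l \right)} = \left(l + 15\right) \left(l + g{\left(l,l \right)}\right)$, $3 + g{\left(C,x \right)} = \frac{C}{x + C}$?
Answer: $\frac{\left(204 - i \sqrt{802}\right)^{2}}{4} \approx 10204.0 - 2888.6 i$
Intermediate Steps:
$g{\left(C,x \right)} = -3 + \frac{C}{C + x}$ ($g{\left(C,x \right)} = -3 + \frac{C}{x + C} = -3 + \frac{C}{C + x}$)
$G{\left(l \right)} = 4 - \left(15 + l\right) \left(- \frac{5}{2} + l\right)$ ($G{\left(l \right)} = 4 - \left(l + 15\right) \left(l + \frac{- 3 l - 2 l}{l + l}\right) = 4 - \left(15 + l\right) \left(l + \frac{\left(-5\right) l}{2 l}\right) = 4 - \left(15 + l\right) \left(l + \frac{1}{2 l} \left(- 5 l\right)\right) = 4 - \left(15 + l\right) \left(l - \frac{5}{2}\right) = 4 - \left(15 + l\right) \left(- \frac{5}{2} + l\right)$)
$\left(\sqrt{-248 + G{\left(-12 \right)}} - 6 \left(3 - -14\right)\right)^{2} = \left(\sqrt{-248 - - \frac{95}{2}} - 6 \left(3 - -14\right)\right)^{2} = \left(\sqrt{-248 + \left(\frac{83}{2} - 144 + 150\right)} - 6 \left(3 + 14\right)\right)^{2} = \left(\sqrt{-248 + \left(\frac{83}{2} - 144 + 150\right)} - 102\right)^{2} = \left(\sqrt{-248 + \frac{95}{2}} - 102\right)^{2} = \left(\sqrt{- \frac{401}{2}} - 102\right)^{2} = \left(\frac{i \sqrt{802}}{2} - 102\right)^{2} = \left(-102 + \frac{i \sqrt{802}}{2}\right)^{2}$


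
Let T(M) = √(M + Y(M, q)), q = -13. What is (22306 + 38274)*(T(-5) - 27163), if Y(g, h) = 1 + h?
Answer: -1645534540 + 60580*I*√17 ≈ -1.6455e+9 + 2.4978e+5*I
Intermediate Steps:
T(M) = √(-12 + M) (T(M) = √(M + (1 - 13)) = √(M - 12) = √(-12 + M))
(22306 + 38274)*(T(-5) - 27163) = (22306 + 38274)*(√(-12 - 5) - 27163) = 60580*(√(-17) - 27163) = 60580*(I*√17 - 27163) = 60580*(-27163 + I*√17) = -1645534540 + 60580*I*√17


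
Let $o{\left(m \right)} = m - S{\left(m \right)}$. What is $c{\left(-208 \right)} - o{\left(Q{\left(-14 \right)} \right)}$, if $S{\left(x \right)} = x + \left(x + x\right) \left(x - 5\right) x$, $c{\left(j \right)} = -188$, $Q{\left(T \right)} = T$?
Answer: $-7636$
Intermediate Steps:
$S{\left(x \right)} = x + 2 x^{2} \left(-5 + x\right)$ ($S{\left(x \right)} = x + 2 x \left(-5 + x\right) x = x + 2 x^{2} \left(-5 + x\right)$)
$o{\left(m \right)} = m - m \left(1 - 10 m + 2 m^{2}\right)$
$c{\left(-208 \right)} - o{\left(Q{\left(-14 \right)} \right)} = -188 - 2 \left(-14\right)^{2} \left(5 - -14\right) = -188 - 2 \cdot 196 \left(5 + 14\right) = -188 - 2 \cdot 196 \cdot 19 = -188 - 7448 = -7636$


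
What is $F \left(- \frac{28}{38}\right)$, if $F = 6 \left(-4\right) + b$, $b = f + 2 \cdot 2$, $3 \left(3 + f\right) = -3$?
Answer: $\frac{336}{19} \approx 17.684$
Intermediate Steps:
$f = -4$ ($f = -3 + \frac{1}{3} \left(-3\right) = -3 - 1 = -4$)
$b = 0$ ($b = -4 + 2 \cdot 2 = -4 + 4 = 0$)
$F = -24$ ($F = 6 \left(-4\right) + 0 = -24 + 0 = -24$)
$F \left(- \frac{28}{38}\right) = - 24 \left(- \frac{28}{38}\right) = - 24 \left(\left(-28\right) \frac{1}{38}\right) = \left(-24\right) \left(- \frac{14}{19}\right) = \frac{336}{19}$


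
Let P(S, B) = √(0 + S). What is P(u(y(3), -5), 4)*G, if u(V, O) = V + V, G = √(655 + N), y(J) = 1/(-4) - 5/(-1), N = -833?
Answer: I*√1691 ≈ 41.122*I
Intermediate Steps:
y(J) = 19/4 (y(J) = 1*(-¼) - 5*(-1) = -¼ + 5 = 19/4)
G = I*√178 (G = √(655 - 833) = √(-178) = I*√178 ≈ 13.342*I)
u(V, O) = 2*V
P(S, B) = √S
P(u(y(3), -5), 4)*G = √(2*(19/4))*(I*√178) = √(19/2)*(I*√178) = (√38/2)*(I*√178) = I*√1691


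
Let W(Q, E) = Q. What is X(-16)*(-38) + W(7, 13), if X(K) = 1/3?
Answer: -17/3 ≈ -5.6667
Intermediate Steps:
X(K) = 1/3
X(-16)*(-38) + W(7, 13) = (1/3)*(-38) + 7 = -38/3 + 7 = -17/3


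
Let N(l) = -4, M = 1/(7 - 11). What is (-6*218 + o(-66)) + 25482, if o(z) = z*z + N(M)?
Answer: 28526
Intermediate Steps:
M = -¼ (M = 1/(-4) = -¼ ≈ -0.25000)
o(z) = -4 + z² (o(z) = z*z - 4 = z² - 4 = -4 + z²)
(-6*218 + o(-66)) + 25482 = (-6*218 + (-4 + (-66)²)) + 25482 = (-1308 + (-4 + 4356)) + 25482 = (-1308 + 4352) + 25482 = 3044 + 25482 = 28526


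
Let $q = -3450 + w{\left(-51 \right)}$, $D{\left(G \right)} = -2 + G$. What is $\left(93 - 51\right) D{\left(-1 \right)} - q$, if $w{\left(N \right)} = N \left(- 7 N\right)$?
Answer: $21531$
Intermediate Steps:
$w{\left(N \right)} = - 7 N^{2}$
$q = -21657$ ($q = -3450 - 7 \left(-51\right)^{2} = -3450 - 18207 = -21657$)
$\left(93 - 51\right) D{\left(-1 \right)} - q = \left(93 - 51\right) \left(-2 - 1\right) - -21657 = 42 \left(-3\right) + 21657 = -126 + 21657 = 21531$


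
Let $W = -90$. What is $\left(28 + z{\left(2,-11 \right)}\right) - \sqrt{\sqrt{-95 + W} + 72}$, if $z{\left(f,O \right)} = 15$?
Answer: $43 - \sqrt{72 + i \sqrt{185}} \approx 34.477 - 0.79795 i$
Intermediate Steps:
$\left(28 + z{\left(2,-11 \right)}\right) - \sqrt{\sqrt{-95 + W} + 72} = \left(28 + 15\right) - \sqrt{\sqrt{-95 - 90} + 72} = 43 - \sqrt{\sqrt{-185} + 72} = 43 - \sqrt{i \sqrt{185} + 72} = 43 - \sqrt{72 + i \sqrt{185}}$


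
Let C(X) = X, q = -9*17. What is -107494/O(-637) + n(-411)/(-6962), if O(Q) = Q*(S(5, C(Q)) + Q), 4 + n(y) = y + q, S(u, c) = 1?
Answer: -129564563/705132246 ≈ -0.18375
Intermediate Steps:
q = -153
n(y) = -157 + y (n(y) = -4 + (y - 153) = -4 + (-153 + y) = -157 + y)
O(Q) = Q*(1 + Q)
-107494/O(-637) + n(-411)/(-6962) = -107494*(-1/(637*(1 - 637))) + (-157 - 411)/(-6962) = -107494/((-637*(-636))) - 568*(-1/6962) = -107494/405132 + 284/3481 = -107494*1/405132 + 284/3481 = -53747/202566 + 284/3481 = -129564563/705132246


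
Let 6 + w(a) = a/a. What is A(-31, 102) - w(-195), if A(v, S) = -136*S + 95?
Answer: -13772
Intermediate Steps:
A(v, S) = 95 - 136*S
w(a) = -5 (w(a) = -6 + a/a = -6 + 1 = -5)
A(-31, 102) - w(-195) = (95 - 136*102) - 1*(-5) = (95 - 13872) + 5 = -13777 + 5 = -13772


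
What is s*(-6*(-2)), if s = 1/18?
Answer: 2/3 ≈ 0.66667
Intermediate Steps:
s = 1/18 ≈ 0.055556
s*(-6*(-2)) = (-6*(-2))/18 = (1/18)*12 = 2/3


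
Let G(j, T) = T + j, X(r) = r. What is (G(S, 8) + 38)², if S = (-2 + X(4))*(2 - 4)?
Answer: 1764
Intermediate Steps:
S = -4 (S = (-2 + 4)*(2 - 4) = 2*(-2) = -4)
(G(S, 8) + 38)² = ((8 - 4) + 38)² = (4 + 38)² = 42² = 1764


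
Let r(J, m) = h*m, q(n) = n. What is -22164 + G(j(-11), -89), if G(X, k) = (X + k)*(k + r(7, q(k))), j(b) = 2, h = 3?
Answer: 8808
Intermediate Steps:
r(J, m) = 3*m
G(X, k) = 4*k*(X + k) (G(X, k) = (X + k)*(k + 3*k) = (X + k)*(4*k) = 4*k*(X + k))
-22164 + G(j(-11), -89) = -22164 + 4*(-89)*(2 - 89) = -22164 + 4*(-89)*(-87) = -22164 + 30972 = 8808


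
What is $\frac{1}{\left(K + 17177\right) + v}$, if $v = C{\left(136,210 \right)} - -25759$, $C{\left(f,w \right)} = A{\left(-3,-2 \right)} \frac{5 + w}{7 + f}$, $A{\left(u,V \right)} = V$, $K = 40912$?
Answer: $\frac{143}{11989834} \approx 1.1927 \cdot 10^{-5}$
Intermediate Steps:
$C{\left(f,w \right)} = - \frac{2 \left(5 + w\right)}{7 + f}$ ($C{\left(f,w \right)} = - 2 \frac{5 + w}{7 + f} = - \frac{2 \left(5 + w\right)}{7 + f}$)
$v = \frac{3683107}{143}$ ($v = \frac{2 \left(-5 - 210\right)}{7 + 136} - -25759 = \frac{2 \left(-5 - 210\right)}{143} + 25759 = 2 \cdot \frac{1}{143} \left(-215\right) + 25759 = - \frac{430}{143} + 25759 = \frac{3683107}{143} \approx 25756.0$)
$\frac{1}{\left(K + 17177\right) + v} = \frac{1}{\left(40912 + 17177\right) + \frac{3683107}{143}} = \frac{1}{58089 + \frac{3683107}{143}} = \frac{1}{\frac{11989834}{143}} = \frac{143}{11989834}$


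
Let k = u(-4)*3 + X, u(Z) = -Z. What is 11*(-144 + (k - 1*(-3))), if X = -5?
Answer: -1474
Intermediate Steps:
k = 7 (k = -1*(-4)*3 - 5 = 4*3 - 5 = 12 - 5 = 7)
11*(-144 + (k - 1*(-3))) = 11*(-144 + (7 - 1*(-3))) = 11*(-144 + (7 + 3)) = 11*(-144 + 10) = 11*(-134) = -1474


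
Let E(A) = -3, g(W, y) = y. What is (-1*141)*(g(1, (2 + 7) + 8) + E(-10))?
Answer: -1974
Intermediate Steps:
(-1*141)*(g(1, (2 + 7) + 8) + E(-10)) = (-1*141)*(((2 + 7) + 8) - 3) = -141*((9 + 8) - 3) = -141*(17 - 3) = -141*14 = -1974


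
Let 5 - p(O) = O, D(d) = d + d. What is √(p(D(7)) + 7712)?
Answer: √7703 ≈ 87.767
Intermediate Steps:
D(d) = 2*d
p(O) = 5 - O
√(p(D(7)) + 7712) = √((5 - 2*7) + 7712) = √((5 - 1*14) + 7712) = √((5 - 14) + 7712) = √(-9 + 7712) = √7703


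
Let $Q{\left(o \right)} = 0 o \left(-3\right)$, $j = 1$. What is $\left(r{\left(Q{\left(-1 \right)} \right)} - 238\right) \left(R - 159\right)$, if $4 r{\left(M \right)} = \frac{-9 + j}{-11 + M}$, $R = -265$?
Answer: $\frac{1109184}{11} \approx 1.0083 \cdot 10^{5}$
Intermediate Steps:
$Q{\left(o \right)} = 0$ ($Q{\left(o \right)} = 0 \left(-3\right) = 0$)
$r{\left(M \right)} = - \frac{2}{-11 + M}$ ($r{\left(M \right)} = \frac{\left(-9 + 1\right) \frac{1}{-11 + M}}{4} = \frac{\left(-8\right) \frac{1}{-11 + M}}{4} = - \frac{2}{-11 + M}$)
$\left(r{\left(Q{\left(-1 \right)} \right)} - 238\right) \left(R - 159\right) = \left(- \frac{2}{-11 + 0} - 238\right) \left(-265 - 159\right) = \left(- \frac{2}{-11} - 238\right) \left(-424\right) = \left(\left(-2\right) \left(- \frac{1}{11}\right) - 238\right) \left(-424\right) = \left(\frac{2}{11} - 238\right) \left(-424\right) = \left(- \frac{2616}{11}\right) \left(-424\right) = \frac{1109184}{11}$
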